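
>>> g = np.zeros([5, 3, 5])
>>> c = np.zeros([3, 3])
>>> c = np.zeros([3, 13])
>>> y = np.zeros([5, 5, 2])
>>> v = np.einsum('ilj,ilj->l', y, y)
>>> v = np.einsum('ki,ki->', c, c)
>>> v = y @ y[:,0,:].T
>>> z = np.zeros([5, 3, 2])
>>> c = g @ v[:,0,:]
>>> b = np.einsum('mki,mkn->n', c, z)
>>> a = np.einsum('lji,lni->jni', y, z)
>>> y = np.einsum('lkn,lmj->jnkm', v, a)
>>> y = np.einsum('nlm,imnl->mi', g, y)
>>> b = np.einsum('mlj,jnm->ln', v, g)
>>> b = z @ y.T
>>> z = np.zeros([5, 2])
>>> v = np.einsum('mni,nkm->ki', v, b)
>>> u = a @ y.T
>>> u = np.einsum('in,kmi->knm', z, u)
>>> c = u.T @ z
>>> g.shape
(5, 3, 5)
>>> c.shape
(3, 2, 2)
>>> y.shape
(5, 2)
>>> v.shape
(3, 5)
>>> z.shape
(5, 2)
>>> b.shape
(5, 3, 5)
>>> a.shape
(5, 3, 2)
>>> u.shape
(5, 2, 3)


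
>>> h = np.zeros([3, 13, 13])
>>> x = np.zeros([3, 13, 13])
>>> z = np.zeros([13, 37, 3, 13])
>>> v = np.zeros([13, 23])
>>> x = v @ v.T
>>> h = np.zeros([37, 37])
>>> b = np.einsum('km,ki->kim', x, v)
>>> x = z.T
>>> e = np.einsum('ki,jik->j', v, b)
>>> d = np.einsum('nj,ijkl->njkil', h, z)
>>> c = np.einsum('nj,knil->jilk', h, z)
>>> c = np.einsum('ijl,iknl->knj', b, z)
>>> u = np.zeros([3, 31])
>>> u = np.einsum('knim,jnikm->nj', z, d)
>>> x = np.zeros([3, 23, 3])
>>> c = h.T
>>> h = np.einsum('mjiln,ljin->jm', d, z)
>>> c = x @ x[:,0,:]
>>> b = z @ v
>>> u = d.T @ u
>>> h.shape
(37, 37)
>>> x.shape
(3, 23, 3)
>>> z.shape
(13, 37, 3, 13)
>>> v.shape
(13, 23)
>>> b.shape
(13, 37, 3, 23)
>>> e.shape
(13,)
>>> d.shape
(37, 37, 3, 13, 13)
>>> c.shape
(3, 23, 3)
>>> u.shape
(13, 13, 3, 37, 37)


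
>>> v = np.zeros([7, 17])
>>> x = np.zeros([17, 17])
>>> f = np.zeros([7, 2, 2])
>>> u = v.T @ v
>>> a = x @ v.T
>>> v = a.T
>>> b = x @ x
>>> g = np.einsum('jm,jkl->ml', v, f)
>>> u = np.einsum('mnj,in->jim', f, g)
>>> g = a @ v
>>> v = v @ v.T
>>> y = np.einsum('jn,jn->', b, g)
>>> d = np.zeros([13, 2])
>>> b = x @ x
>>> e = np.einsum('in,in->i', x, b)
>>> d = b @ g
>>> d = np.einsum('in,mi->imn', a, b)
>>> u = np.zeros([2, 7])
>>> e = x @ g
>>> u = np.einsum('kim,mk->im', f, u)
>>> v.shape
(7, 7)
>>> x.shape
(17, 17)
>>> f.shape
(7, 2, 2)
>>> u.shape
(2, 2)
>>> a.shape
(17, 7)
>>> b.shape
(17, 17)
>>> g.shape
(17, 17)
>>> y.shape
()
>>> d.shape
(17, 17, 7)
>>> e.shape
(17, 17)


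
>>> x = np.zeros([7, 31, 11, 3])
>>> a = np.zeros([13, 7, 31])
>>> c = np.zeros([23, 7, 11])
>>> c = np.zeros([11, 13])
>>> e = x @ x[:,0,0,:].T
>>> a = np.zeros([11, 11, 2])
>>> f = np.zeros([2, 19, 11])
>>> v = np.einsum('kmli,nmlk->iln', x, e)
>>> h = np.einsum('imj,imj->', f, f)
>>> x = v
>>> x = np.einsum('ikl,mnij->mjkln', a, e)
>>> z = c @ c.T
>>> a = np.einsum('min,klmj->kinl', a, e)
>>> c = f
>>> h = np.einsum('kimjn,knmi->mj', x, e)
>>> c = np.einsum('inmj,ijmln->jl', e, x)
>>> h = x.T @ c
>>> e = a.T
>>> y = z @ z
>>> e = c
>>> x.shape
(7, 7, 11, 2, 31)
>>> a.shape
(7, 11, 2, 31)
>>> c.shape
(7, 2)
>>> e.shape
(7, 2)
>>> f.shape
(2, 19, 11)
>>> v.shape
(3, 11, 7)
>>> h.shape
(31, 2, 11, 7, 2)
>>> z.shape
(11, 11)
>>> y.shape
(11, 11)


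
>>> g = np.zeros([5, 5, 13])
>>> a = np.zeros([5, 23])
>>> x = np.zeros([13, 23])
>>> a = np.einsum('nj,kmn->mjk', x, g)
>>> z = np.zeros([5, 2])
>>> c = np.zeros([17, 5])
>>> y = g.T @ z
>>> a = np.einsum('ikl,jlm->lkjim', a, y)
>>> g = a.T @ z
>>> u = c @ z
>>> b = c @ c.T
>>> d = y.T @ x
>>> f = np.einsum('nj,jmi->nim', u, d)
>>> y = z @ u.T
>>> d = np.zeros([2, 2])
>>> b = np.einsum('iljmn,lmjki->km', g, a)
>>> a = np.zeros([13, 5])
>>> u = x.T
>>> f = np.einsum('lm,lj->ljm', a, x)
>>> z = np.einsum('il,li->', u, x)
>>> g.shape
(2, 5, 13, 23, 2)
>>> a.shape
(13, 5)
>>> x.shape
(13, 23)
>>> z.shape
()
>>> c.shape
(17, 5)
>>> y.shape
(5, 17)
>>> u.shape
(23, 13)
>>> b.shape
(5, 23)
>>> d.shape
(2, 2)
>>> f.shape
(13, 23, 5)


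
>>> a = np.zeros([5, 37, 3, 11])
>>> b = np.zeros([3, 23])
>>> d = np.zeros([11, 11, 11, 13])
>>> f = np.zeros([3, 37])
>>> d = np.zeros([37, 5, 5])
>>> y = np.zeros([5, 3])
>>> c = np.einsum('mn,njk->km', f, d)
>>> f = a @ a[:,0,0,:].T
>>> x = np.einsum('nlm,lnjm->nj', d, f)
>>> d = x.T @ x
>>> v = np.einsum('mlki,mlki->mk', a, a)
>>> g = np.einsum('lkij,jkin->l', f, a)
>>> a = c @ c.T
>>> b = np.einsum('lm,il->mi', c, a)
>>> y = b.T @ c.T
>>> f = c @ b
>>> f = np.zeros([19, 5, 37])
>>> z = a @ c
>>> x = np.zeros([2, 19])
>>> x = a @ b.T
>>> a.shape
(5, 5)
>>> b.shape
(3, 5)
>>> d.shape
(3, 3)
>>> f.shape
(19, 5, 37)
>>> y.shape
(5, 5)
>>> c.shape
(5, 3)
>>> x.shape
(5, 3)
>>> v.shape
(5, 3)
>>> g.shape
(5,)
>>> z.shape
(5, 3)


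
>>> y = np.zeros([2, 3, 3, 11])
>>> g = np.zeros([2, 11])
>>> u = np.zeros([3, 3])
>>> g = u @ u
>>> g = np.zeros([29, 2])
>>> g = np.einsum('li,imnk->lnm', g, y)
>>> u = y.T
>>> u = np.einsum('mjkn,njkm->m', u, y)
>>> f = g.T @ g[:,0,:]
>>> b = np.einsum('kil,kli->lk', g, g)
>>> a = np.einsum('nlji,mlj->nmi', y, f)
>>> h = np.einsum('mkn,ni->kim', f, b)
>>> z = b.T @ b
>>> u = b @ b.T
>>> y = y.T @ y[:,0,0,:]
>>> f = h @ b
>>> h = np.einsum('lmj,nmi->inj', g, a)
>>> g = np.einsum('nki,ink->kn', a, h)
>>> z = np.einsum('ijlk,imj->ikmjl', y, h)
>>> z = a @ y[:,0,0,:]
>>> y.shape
(11, 3, 3, 11)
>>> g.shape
(3, 2)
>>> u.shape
(3, 3)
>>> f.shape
(3, 29, 29)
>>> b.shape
(3, 29)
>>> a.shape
(2, 3, 11)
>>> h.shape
(11, 2, 3)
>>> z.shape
(2, 3, 11)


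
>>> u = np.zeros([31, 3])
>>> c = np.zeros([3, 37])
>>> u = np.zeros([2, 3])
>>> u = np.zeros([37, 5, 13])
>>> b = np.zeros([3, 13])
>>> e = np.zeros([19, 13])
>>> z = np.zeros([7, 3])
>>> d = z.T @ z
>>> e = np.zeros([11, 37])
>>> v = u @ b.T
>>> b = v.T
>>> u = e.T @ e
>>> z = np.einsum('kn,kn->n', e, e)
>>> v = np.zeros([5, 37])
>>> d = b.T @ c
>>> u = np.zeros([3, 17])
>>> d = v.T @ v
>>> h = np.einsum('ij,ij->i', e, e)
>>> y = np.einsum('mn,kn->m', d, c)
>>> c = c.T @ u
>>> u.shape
(3, 17)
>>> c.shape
(37, 17)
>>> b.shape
(3, 5, 37)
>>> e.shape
(11, 37)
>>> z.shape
(37,)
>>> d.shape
(37, 37)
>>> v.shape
(5, 37)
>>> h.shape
(11,)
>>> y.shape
(37,)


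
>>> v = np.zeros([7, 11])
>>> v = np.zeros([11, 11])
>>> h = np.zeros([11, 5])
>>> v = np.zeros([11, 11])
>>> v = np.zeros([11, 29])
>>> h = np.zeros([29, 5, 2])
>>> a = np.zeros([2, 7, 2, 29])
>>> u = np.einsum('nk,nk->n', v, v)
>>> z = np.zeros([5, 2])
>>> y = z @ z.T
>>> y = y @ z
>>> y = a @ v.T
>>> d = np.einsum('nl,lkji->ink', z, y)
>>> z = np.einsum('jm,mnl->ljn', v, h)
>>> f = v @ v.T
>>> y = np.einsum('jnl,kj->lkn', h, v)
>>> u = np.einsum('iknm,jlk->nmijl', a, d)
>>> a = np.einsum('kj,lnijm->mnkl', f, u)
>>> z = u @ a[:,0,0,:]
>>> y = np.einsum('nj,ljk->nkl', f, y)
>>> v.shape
(11, 29)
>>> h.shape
(29, 5, 2)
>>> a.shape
(5, 29, 11, 2)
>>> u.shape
(2, 29, 2, 11, 5)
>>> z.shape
(2, 29, 2, 11, 2)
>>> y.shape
(11, 5, 2)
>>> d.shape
(11, 5, 7)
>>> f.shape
(11, 11)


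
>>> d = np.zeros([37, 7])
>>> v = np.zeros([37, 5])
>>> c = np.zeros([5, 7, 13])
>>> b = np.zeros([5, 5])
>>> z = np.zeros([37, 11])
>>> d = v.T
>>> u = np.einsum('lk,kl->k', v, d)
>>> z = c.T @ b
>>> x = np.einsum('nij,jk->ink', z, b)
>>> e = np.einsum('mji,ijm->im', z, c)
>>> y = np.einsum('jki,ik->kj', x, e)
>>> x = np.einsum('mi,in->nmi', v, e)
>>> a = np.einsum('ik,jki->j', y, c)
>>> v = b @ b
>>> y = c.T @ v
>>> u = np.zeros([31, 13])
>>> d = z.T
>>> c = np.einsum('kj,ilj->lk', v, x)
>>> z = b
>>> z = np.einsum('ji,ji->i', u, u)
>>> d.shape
(5, 7, 13)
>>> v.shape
(5, 5)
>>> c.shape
(37, 5)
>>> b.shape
(5, 5)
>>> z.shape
(13,)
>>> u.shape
(31, 13)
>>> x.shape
(13, 37, 5)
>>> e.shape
(5, 13)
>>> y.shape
(13, 7, 5)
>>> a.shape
(5,)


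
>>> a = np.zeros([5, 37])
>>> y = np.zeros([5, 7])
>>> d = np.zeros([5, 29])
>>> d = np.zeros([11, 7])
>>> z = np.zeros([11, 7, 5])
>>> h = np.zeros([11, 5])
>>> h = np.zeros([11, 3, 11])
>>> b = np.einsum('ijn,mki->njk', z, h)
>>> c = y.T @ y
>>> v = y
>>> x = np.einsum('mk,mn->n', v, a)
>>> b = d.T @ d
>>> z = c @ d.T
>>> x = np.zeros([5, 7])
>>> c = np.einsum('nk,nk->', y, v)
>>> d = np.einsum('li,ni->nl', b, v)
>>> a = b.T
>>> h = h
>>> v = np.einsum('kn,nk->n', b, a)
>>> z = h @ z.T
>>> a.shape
(7, 7)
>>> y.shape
(5, 7)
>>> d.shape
(5, 7)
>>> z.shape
(11, 3, 7)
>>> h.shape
(11, 3, 11)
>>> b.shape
(7, 7)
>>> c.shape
()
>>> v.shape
(7,)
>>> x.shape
(5, 7)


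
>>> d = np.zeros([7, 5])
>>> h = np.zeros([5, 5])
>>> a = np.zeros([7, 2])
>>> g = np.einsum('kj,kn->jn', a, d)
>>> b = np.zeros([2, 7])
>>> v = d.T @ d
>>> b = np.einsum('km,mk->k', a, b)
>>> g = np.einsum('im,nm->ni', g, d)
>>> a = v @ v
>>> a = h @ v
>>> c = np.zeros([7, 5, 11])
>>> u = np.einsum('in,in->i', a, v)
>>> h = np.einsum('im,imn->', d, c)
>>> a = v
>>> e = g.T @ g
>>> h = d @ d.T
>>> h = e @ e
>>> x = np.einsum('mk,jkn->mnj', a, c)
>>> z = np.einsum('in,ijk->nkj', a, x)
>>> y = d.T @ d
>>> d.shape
(7, 5)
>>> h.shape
(2, 2)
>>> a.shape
(5, 5)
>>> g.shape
(7, 2)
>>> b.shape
(7,)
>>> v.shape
(5, 5)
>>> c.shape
(7, 5, 11)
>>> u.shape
(5,)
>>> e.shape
(2, 2)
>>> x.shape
(5, 11, 7)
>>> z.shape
(5, 7, 11)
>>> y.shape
(5, 5)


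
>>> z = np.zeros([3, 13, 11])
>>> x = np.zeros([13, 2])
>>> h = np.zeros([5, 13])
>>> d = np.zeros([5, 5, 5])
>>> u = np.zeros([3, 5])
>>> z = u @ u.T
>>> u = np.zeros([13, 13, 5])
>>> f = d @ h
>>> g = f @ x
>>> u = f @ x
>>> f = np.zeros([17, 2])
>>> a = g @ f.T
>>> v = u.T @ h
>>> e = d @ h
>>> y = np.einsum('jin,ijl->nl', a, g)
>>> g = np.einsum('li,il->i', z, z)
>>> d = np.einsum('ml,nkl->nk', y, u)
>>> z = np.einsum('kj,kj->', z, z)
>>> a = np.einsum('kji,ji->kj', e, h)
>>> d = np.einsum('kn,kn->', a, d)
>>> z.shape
()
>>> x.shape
(13, 2)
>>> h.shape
(5, 13)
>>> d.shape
()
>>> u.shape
(5, 5, 2)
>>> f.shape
(17, 2)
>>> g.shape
(3,)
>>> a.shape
(5, 5)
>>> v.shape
(2, 5, 13)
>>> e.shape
(5, 5, 13)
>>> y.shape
(17, 2)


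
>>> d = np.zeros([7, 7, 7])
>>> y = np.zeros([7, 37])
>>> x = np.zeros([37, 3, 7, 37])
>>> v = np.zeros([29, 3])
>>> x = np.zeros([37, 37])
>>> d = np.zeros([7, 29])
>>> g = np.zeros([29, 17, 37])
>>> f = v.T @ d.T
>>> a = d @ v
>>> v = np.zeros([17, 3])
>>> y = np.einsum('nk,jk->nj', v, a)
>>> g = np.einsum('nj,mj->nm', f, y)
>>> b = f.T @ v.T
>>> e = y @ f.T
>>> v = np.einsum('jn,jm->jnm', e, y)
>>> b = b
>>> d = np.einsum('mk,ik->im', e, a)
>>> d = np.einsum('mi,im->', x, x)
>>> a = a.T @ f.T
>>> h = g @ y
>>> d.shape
()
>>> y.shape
(17, 7)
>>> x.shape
(37, 37)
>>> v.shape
(17, 3, 7)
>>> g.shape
(3, 17)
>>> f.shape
(3, 7)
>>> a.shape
(3, 3)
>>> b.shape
(7, 17)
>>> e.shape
(17, 3)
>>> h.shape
(3, 7)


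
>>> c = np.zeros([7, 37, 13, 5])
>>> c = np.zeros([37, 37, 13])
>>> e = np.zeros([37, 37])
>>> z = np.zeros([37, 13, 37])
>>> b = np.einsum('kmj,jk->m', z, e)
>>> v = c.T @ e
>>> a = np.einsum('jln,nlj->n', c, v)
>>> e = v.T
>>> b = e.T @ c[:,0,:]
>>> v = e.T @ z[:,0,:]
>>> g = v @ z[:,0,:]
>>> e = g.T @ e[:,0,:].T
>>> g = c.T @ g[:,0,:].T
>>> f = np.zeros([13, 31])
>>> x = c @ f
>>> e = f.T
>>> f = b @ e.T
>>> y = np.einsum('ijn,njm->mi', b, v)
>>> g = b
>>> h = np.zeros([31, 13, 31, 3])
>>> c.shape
(37, 37, 13)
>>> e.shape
(31, 13)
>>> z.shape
(37, 13, 37)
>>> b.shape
(13, 37, 13)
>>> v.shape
(13, 37, 37)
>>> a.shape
(13,)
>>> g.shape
(13, 37, 13)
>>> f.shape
(13, 37, 31)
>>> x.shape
(37, 37, 31)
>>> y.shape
(37, 13)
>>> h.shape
(31, 13, 31, 3)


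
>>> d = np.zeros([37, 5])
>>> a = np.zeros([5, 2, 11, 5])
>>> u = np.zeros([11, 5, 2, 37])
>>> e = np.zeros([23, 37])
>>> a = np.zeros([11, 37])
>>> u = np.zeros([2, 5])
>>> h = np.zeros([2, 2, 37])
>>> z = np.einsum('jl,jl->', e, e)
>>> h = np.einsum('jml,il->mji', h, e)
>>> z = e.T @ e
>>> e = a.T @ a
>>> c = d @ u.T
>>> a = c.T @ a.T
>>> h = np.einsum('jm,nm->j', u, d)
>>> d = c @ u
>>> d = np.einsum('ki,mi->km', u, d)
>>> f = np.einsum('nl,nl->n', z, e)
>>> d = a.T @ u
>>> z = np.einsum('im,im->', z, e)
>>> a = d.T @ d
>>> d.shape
(11, 5)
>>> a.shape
(5, 5)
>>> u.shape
(2, 5)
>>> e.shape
(37, 37)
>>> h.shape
(2,)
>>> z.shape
()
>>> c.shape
(37, 2)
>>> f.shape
(37,)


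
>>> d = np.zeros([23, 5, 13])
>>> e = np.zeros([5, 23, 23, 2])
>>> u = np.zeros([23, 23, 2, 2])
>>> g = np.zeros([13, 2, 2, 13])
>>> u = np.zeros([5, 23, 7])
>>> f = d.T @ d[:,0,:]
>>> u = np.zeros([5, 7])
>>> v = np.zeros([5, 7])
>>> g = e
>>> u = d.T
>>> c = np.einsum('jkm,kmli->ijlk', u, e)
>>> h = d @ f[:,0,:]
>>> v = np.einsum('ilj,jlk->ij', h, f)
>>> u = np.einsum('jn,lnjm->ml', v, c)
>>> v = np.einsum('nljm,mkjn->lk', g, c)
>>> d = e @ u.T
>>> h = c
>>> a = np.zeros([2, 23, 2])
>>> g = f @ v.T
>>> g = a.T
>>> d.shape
(5, 23, 23, 5)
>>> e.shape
(5, 23, 23, 2)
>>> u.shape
(5, 2)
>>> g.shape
(2, 23, 2)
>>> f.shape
(13, 5, 13)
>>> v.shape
(23, 13)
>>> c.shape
(2, 13, 23, 5)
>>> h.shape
(2, 13, 23, 5)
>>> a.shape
(2, 23, 2)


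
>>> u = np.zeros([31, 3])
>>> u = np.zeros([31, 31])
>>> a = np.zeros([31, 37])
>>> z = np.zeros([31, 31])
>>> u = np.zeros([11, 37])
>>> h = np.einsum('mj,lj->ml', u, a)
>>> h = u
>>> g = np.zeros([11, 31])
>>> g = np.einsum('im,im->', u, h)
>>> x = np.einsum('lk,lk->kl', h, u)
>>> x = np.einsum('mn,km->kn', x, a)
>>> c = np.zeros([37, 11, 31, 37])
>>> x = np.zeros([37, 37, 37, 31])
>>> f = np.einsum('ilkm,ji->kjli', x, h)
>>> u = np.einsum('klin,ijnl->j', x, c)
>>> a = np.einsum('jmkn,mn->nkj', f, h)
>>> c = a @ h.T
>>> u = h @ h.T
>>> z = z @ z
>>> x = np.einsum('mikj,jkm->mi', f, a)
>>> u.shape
(11, 11)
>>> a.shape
(37, 37, 37)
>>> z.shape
(31, 31)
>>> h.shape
(11, 37)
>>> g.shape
()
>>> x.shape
(37, 11)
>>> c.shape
(37, 37, 11)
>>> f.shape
(37, 11, 37, 37)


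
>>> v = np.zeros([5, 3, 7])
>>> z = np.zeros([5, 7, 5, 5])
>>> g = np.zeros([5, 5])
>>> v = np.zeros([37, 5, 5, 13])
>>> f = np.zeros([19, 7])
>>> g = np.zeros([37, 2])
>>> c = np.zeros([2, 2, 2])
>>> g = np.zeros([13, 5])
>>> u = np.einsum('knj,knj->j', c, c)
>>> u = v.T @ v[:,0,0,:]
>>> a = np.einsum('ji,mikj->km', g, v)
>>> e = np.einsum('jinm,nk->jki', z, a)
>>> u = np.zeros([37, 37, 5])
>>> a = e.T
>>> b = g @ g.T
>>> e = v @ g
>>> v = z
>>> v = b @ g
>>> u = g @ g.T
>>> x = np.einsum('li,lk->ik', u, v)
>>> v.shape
(13, 5)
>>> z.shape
(5, 7, 5, 5)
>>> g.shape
(13, 5)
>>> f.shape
(19, 7)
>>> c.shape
(2, 2, 2)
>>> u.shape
(13, 13)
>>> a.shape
(7, 37, 5)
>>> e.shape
(37, 5, 5, 5)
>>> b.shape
(13, 13)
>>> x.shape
(13, 5)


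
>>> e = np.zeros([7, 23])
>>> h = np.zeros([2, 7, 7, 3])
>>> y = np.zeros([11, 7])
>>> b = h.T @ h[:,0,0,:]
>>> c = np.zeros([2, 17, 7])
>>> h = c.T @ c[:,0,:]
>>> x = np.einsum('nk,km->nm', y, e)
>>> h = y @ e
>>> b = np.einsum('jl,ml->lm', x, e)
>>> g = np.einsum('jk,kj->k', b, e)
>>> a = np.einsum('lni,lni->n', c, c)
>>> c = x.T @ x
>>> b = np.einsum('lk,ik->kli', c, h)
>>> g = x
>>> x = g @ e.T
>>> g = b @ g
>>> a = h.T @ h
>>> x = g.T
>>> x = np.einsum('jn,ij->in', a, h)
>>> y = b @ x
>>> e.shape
(7, 23)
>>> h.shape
(11, 23)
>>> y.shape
(23, 23, 23)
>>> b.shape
(23, 23, 11)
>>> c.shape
(23, 23)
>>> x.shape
(11, 23)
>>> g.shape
(23, 23, 23)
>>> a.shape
(23, 23)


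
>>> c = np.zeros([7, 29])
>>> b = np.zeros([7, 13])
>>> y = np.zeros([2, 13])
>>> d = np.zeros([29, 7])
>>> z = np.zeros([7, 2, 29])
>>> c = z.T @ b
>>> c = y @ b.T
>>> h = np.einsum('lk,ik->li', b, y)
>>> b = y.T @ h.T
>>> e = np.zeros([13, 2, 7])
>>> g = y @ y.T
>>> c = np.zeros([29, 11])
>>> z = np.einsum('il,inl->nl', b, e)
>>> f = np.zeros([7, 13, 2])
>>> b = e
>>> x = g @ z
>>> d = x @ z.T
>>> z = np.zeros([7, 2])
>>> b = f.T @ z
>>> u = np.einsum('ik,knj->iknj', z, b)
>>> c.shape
(29, 11)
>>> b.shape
(2, 13, 2)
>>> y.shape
(2, 13)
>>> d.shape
(2, 2)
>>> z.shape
(7, 2)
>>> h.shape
(7, 2)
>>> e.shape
(13, 2, 7)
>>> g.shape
(2, 2)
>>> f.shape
(7, 13, 2)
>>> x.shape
(2, 7)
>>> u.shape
(7, 2, 13, 2)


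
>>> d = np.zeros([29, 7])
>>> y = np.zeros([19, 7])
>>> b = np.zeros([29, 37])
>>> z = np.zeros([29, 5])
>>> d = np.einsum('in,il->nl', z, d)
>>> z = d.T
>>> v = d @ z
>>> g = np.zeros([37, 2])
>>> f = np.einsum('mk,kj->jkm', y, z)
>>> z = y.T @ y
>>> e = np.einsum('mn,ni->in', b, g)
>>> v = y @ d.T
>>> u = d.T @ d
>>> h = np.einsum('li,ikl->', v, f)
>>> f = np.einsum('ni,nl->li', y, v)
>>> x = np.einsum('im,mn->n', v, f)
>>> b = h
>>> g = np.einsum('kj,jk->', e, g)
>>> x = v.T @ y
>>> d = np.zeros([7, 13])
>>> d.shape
(7, 13)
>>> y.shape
(19, 7)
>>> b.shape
()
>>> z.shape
(7, 7)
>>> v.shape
(19, 5)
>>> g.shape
()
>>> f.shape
(5, 7)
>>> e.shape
(2, 37)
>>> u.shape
(7, 7)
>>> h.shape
()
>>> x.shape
(5, 7)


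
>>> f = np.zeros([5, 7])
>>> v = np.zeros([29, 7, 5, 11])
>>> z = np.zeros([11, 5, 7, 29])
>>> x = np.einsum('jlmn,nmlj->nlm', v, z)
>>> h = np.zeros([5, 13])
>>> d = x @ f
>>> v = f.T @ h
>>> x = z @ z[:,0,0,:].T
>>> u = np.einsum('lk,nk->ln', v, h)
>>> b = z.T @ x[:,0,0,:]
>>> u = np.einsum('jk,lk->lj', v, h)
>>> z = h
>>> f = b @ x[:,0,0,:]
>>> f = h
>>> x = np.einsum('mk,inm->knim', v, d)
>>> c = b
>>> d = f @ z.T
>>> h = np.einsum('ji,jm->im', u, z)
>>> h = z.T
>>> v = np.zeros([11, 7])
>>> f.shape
(5, 13)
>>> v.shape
(11, 7)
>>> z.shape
(5, 13)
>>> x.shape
(13, 7, 11, 7)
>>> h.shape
(13, 5)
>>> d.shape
(5, 5)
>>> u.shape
(5, 7)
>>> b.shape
(29, 7, 5, 11)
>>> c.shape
(29, 7, 5, 11)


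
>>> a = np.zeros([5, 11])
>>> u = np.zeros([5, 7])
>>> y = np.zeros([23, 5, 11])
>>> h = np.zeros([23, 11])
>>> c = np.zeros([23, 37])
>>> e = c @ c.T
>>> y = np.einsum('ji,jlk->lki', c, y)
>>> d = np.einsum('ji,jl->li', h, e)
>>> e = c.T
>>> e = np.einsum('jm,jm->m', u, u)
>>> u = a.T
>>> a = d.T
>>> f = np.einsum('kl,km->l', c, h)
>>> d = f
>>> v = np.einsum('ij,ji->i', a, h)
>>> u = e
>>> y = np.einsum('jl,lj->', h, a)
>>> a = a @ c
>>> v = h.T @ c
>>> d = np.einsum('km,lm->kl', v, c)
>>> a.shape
(11, 37)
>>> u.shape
(7,)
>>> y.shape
()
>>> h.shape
(23, 11)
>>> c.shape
(23, 37)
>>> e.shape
(7,)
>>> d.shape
(11, 23)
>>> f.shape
(37,)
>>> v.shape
(11, 37)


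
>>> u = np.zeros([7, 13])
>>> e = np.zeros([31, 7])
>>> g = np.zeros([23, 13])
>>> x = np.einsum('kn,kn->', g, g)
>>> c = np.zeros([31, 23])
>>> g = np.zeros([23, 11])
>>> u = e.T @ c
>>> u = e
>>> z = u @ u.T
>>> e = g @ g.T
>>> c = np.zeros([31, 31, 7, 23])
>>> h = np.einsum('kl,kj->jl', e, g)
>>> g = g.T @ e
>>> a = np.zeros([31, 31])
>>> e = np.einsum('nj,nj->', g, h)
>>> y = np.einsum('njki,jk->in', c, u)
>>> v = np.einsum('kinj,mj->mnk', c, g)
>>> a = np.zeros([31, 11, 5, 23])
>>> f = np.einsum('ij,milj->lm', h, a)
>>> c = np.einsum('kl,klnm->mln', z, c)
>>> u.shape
(31, 7)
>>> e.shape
()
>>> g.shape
(11, 23)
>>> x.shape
()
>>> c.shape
(23, 31, 7)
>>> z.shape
(31, 31)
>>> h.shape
(11, 23)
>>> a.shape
(31, 11, 5, 23)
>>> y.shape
(23, 31)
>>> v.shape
(11, 7, 31)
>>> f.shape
(5, 31)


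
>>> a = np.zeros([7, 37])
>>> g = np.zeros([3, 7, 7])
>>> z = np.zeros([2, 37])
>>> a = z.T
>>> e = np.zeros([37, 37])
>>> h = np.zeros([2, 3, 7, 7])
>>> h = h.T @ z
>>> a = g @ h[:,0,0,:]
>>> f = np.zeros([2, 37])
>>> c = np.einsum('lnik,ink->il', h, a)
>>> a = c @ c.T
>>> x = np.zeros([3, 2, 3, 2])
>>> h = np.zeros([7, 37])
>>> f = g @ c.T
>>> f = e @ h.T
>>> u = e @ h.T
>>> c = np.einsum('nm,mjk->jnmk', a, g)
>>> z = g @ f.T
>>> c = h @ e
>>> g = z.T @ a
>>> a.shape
(3, 3)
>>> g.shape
(37, 7, 3)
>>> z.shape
(3, 7, 37)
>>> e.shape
(37, 37)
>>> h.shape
(7, 37)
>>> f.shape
(37, 7)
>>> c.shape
(7, 37)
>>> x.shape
(3, 2, 3, 2)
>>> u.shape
(37, 7)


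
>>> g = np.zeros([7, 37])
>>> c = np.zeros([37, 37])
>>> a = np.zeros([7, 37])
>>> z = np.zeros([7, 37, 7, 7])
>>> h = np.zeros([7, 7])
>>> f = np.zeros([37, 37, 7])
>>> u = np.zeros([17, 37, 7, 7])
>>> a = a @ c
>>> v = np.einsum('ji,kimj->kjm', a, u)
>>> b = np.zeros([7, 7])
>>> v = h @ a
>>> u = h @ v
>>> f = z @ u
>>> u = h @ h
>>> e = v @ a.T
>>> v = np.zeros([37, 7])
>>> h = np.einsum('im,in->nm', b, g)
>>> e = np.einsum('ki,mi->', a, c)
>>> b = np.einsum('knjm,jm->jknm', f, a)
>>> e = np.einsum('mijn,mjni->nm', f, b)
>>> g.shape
(7, 37)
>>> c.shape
(37, 37)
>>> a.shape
(7, 37)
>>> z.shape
(7, 37, 7, 7)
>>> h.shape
(37, 7)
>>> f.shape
(7, 37, 7, 37)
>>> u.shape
(7, 7)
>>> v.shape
(37, 7)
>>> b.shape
(7, 7, 37, 37)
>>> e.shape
(37, 7)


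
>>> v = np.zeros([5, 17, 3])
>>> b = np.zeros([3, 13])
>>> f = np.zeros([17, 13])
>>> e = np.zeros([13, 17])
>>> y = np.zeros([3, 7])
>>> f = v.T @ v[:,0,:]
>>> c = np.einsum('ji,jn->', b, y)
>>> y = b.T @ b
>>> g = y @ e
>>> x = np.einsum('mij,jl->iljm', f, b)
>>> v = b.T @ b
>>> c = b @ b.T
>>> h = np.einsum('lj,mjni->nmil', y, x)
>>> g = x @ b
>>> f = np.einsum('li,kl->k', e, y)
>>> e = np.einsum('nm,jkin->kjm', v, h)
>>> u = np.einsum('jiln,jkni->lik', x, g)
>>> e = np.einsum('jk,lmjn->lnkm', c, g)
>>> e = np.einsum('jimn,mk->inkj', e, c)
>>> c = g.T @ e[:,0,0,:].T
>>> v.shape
(13, 13)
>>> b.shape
(3, 13)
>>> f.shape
(13,)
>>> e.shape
(13, 13, 3, 17)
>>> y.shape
(13, 13)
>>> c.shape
(13, 3, 13, 13)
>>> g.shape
(17, 13, 3, 13)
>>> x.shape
(17, 13, 3, 3)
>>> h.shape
(3, 17, 3, 13)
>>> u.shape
(3, 13, 13)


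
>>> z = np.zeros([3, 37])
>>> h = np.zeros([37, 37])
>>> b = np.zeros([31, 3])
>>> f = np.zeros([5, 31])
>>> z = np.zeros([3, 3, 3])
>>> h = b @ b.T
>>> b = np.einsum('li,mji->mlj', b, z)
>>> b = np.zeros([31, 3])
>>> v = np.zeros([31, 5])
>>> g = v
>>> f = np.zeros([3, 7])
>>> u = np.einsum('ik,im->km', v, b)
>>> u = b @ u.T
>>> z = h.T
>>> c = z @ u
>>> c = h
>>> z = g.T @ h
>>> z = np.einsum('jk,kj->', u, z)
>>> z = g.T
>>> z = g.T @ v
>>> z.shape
(5, 5)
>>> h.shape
(31, 31)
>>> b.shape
(31, 3)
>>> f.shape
(3, 7)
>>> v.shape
(31, 5)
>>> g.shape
(31, 5)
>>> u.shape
(31, 5)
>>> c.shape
(31, 31)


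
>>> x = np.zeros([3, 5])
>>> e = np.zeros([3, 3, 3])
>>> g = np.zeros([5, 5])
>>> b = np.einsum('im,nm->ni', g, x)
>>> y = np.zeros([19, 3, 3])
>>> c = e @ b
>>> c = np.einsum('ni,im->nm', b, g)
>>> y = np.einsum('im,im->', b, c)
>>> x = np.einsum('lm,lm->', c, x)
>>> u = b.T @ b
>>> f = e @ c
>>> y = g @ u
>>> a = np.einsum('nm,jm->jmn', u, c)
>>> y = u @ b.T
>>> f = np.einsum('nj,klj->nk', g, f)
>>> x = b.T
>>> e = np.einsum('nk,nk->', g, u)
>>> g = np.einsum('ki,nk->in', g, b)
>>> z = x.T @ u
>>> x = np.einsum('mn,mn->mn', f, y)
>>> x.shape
(5, 3)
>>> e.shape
()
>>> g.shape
(5, 3)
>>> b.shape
(3, 5)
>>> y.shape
(5, 3)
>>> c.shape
(3, 5)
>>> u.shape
(5, 5)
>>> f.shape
(5, 3)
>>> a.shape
(3, 5, 5)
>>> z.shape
(3, 5)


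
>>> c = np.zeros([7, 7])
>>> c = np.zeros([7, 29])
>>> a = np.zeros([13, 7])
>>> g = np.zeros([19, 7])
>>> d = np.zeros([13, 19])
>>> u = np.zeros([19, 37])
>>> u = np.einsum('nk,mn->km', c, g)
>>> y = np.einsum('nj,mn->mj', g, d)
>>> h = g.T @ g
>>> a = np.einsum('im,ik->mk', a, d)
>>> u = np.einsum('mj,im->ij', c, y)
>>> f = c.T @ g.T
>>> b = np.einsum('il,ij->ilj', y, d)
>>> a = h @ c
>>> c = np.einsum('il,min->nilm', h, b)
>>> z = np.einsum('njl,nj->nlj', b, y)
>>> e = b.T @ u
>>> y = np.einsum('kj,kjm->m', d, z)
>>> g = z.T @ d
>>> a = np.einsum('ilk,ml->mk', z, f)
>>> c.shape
(19, 7, 7, 13)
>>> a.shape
(29, 7)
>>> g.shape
(7, 19, 19)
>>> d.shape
(13, 19)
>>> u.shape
(13, 29)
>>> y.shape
(7,)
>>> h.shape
(7, 7)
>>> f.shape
(29, 19)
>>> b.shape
(13, 7, 19)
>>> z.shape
(13, 19, 7)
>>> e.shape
(19, 7, 29)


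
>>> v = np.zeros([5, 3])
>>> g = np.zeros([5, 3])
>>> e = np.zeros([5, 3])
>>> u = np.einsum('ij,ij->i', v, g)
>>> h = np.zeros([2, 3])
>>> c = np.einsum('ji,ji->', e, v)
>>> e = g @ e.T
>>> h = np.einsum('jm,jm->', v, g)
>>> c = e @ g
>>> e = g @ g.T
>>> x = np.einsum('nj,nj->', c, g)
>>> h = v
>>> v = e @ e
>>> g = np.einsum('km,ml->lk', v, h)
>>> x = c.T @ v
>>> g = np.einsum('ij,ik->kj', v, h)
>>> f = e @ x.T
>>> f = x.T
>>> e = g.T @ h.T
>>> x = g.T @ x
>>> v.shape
(5, 5)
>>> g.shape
(3, 5)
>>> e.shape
(5, 5)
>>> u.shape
(5,)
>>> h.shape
(5, 3)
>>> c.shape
(5, 3)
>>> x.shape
(5, 5)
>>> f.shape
(5, 3)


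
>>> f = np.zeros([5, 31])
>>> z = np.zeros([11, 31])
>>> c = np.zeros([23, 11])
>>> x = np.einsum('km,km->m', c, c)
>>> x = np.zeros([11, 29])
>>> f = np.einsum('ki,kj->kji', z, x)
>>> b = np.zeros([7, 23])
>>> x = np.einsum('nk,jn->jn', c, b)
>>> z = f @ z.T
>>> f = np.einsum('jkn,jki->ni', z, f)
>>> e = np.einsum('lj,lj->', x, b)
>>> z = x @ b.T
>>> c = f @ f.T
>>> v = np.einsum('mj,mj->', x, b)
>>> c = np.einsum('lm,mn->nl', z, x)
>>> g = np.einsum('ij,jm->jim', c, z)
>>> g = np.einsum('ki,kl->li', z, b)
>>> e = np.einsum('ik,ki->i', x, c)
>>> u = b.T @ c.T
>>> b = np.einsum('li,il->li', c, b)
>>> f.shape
(11, 31)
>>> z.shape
(7, 7)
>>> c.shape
(23, 7)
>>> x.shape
(7, 23)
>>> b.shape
(23, 7)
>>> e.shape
(7,)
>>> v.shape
()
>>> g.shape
(23, 7)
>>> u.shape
(23, 23)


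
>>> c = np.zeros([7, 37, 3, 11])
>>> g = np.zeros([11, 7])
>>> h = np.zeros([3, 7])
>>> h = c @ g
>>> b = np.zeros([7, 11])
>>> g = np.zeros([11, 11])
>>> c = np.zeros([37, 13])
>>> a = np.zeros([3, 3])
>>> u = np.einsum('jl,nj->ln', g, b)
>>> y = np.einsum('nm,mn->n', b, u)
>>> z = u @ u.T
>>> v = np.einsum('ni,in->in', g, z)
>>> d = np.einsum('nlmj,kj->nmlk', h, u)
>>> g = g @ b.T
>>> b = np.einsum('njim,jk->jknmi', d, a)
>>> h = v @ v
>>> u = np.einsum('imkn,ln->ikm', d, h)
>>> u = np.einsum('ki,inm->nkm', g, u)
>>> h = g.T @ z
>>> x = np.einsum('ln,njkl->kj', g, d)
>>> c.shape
(37, 13)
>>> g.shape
(11, 7)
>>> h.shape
(7, 11)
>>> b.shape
(3, 3, 7, 11, 37)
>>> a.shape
(3, 3)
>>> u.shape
(37, 11, 3)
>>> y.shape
(7,)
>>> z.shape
(11, 11)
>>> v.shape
(11, 11)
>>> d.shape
(7, 3, 37, 11)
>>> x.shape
(37, 3)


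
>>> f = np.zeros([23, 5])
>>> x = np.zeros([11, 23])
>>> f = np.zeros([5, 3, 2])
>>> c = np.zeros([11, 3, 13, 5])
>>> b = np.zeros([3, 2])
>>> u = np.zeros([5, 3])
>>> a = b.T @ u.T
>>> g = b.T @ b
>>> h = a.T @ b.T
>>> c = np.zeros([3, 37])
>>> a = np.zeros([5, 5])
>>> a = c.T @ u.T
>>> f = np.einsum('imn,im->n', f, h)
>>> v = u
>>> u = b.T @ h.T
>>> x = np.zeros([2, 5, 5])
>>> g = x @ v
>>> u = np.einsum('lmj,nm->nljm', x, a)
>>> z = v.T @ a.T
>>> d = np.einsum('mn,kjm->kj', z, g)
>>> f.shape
(2,)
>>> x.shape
(2, 5, 5)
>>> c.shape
(3, 37)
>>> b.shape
(3, 2)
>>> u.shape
(37, 2, 5, 5)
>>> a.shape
(37, 5)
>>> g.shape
(2, 5, 3)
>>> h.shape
(5, 3)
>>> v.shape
(5, 3)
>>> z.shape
(3, 37)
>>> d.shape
(2, 5)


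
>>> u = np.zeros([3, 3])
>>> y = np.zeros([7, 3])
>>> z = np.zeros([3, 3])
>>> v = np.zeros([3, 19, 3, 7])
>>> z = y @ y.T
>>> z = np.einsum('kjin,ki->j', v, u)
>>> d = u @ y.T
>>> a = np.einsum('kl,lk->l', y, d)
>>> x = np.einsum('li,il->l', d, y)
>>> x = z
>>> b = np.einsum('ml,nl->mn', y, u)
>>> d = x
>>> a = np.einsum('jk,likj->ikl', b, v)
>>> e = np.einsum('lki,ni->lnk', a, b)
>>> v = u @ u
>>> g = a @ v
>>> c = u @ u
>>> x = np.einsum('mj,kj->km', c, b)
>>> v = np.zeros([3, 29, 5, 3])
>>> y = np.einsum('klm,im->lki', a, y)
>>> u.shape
(3, 3)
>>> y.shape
(3, 19, 7)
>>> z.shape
(19,)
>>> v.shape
(3, 29, 5, 3)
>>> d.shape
(19,)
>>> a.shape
(19, 3, 3)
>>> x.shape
(7, 3)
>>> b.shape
(7, 3)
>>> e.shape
(19, 7, 3)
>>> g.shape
(19, 3, 3)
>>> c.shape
(3, 3)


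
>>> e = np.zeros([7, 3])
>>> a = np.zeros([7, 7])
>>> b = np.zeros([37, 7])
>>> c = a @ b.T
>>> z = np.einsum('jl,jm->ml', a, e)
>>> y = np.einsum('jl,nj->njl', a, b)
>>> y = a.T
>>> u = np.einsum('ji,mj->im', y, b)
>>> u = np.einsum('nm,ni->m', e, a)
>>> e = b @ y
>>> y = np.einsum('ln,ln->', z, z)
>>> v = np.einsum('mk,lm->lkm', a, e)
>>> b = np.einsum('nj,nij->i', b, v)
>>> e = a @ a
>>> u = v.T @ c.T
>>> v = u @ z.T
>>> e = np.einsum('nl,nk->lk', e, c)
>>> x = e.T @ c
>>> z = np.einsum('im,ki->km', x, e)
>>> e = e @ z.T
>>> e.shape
(7, 7)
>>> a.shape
(7, 7)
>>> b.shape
(7,)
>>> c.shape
(7, 37)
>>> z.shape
(7, 37)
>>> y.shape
()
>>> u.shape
(7, 7, 7)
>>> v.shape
(7, 7, 3)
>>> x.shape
(37, 37)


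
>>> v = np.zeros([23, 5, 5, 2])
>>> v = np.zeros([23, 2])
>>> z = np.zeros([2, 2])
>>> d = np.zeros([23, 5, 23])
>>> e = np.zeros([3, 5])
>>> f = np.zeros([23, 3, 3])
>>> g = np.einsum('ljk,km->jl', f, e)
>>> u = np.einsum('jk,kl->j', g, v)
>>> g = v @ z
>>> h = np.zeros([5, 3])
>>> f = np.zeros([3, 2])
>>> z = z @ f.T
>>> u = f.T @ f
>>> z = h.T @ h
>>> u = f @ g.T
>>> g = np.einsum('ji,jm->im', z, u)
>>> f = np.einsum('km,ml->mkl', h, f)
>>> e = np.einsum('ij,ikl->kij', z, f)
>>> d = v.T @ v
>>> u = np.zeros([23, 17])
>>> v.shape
(23, 2)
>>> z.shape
(3, 3)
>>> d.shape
(2, 2)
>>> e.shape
(5, 3, 3)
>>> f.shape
(3, 5, 2)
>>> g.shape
(3, 23)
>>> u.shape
(23, 17)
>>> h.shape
(5, 3)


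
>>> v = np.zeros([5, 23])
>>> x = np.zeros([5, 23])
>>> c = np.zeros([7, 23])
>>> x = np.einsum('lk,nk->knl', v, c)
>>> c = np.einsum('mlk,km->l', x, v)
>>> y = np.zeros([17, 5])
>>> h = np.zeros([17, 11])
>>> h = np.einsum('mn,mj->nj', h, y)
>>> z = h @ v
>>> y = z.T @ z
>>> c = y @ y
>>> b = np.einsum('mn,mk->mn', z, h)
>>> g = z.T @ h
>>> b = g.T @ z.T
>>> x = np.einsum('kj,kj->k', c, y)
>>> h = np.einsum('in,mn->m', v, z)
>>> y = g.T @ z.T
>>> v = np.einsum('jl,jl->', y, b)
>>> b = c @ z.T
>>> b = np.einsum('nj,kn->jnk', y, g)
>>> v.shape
()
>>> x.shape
(23,)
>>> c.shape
(23, 23)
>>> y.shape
(5, 11)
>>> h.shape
(11,)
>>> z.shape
(11, 23)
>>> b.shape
(11, 5, 23)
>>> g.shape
(23, 5)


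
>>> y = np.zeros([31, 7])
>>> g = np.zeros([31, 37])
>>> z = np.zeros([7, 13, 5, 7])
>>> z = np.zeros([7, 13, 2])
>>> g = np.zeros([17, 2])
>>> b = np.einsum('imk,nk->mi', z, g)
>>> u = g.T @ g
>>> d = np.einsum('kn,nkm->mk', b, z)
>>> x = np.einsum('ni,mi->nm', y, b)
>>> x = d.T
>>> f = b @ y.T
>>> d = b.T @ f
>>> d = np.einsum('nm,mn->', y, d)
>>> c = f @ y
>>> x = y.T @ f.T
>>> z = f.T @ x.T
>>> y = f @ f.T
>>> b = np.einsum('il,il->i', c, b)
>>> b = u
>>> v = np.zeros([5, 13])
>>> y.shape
(13, 13)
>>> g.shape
(17, 2)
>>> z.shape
(31, 7)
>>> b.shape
(2, 2)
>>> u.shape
(2, 2)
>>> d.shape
()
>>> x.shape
(7, 13)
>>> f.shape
(13, 31)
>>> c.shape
(13, 7)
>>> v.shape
(5, 13)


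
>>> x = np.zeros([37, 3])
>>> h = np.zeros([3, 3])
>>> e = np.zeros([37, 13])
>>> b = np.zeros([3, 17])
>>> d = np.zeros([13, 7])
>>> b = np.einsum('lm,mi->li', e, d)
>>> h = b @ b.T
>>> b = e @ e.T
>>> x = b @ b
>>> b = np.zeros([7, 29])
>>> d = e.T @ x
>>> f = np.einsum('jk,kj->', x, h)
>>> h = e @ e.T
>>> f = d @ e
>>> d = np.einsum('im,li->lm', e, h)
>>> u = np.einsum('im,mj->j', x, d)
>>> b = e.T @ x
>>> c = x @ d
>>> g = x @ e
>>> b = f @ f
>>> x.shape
(37, 37)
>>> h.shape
(37, 37)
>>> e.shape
(37, 13)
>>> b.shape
(13, 13)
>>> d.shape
(37, 13)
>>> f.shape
(13, 13)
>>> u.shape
(13,)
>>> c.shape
(37, 13)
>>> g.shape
(37, 13)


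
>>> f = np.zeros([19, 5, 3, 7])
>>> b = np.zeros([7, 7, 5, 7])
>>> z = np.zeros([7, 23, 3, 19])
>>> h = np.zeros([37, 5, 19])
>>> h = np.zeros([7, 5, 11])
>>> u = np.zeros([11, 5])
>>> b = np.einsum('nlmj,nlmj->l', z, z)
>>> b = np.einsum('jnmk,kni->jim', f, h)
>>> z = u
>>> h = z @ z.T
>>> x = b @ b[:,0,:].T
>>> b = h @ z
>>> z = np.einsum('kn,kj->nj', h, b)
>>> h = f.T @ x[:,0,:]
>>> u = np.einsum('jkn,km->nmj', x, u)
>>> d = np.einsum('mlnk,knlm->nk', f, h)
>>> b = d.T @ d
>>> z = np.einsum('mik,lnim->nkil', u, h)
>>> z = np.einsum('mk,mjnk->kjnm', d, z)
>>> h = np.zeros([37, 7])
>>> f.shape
(19, 5, 3, 7)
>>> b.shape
(7, 7)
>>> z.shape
(7, 19, 5, 3)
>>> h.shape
(37, 7)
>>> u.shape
(19, 5, 19)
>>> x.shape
(19, 11, 19)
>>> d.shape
(3, 7)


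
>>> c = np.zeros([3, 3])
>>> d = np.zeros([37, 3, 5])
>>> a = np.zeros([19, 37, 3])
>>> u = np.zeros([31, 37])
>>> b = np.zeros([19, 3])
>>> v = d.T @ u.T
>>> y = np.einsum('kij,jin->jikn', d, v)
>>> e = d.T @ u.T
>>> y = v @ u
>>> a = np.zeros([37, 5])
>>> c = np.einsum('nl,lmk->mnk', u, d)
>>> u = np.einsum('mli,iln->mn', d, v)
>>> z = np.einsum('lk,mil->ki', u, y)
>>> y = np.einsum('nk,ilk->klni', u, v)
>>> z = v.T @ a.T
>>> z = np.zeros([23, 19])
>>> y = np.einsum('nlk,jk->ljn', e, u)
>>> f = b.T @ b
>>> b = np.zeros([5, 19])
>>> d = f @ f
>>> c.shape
(3, 31, 5)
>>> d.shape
(3, 3)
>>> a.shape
(37, 5)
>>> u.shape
(37, 31)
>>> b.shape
(5, 19)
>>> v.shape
(5, 3, 31)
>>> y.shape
(3, 37, 5)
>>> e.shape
(5, 3, 31)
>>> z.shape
(23, 19)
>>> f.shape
(3, 3)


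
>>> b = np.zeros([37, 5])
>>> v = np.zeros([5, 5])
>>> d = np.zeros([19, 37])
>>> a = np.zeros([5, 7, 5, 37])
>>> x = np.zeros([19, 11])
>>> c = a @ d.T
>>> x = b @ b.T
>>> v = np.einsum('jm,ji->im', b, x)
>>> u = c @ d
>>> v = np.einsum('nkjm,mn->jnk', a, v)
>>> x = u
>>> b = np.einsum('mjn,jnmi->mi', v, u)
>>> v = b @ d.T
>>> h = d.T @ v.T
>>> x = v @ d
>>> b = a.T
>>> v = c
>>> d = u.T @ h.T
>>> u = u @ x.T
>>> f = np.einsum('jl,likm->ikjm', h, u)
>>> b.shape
(37, 5, 7, 5)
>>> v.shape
(5, 7, 5, 19)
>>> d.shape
(37, 5, 7, 37)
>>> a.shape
(5, 7, 5, 37)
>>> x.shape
(5, 37)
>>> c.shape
(5, 7, 5, 19)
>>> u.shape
(5, 7, 5, 5)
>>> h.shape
(37, 5)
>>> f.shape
(7, 5, 37, 5)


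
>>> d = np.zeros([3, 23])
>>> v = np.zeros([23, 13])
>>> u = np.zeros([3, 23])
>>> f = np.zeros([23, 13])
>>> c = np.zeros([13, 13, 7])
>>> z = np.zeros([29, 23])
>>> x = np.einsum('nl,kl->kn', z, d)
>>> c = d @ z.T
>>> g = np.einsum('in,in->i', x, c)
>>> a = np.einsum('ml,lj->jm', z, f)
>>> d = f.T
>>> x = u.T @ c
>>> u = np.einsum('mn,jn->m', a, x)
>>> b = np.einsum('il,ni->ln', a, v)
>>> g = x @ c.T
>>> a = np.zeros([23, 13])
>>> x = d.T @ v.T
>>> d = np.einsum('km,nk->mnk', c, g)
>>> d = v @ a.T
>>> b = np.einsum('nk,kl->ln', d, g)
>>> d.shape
(23, 23)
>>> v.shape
(23, 13)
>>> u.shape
(13,)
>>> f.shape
(23, 13)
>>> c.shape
(3, 29)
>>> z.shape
(29, 23)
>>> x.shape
(23, 23)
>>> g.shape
(23, 3)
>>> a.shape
(23, 13)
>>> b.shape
(3, 23)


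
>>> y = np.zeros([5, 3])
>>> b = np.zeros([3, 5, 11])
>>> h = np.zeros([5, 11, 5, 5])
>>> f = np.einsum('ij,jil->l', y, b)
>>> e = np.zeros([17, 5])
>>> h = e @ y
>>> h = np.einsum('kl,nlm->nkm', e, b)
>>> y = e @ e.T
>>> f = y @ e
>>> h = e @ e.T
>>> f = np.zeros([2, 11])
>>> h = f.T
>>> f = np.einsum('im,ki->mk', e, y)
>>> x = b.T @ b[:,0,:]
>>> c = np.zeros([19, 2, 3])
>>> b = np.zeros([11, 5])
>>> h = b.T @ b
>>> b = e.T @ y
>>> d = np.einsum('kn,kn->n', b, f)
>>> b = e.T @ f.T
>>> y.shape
(17, 17)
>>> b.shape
(5, 5)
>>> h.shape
(5, 5)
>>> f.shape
(5, 17)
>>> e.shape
(17, 5)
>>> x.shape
(11, 5, 11)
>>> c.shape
(19, 2, 3)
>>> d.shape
(17,)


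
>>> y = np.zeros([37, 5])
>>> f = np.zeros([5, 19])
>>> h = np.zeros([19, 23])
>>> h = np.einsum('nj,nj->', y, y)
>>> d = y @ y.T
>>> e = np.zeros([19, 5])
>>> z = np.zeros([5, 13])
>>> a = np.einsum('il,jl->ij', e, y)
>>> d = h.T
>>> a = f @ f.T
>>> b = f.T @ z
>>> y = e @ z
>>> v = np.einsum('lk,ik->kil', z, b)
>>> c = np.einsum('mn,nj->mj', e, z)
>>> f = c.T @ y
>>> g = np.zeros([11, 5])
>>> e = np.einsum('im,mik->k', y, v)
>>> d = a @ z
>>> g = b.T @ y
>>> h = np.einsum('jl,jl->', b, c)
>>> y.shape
(19, 13)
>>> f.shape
(13, 13)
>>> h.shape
()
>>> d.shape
(5, 13)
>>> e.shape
(5,)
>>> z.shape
(5, 13)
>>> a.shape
(5, 5)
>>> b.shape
(19, 13)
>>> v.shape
(13, 19, 5)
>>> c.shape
(19, 13)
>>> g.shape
(13, 13)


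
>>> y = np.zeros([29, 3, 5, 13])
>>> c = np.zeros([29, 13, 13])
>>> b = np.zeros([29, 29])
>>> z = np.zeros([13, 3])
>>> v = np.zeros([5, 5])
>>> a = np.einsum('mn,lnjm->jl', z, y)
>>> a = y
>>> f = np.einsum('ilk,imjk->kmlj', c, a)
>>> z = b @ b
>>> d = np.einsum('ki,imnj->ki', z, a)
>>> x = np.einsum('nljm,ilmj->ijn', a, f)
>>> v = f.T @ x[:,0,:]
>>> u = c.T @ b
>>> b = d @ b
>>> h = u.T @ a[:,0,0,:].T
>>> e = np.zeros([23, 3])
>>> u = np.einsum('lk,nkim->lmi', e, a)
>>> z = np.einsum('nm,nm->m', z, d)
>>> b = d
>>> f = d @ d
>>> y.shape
(29, 3, 5, 13)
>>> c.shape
(29, 13, 13)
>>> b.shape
(29, 29)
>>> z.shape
(29,)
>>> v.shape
(5, 13, 3, 29)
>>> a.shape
(29, 3, 5, 13)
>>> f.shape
(29, 29)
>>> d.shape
(29, 29)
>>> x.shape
(13, 5, 29)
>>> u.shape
(23, 13, 5)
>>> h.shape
(29, 13, 29)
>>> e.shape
(23, 3)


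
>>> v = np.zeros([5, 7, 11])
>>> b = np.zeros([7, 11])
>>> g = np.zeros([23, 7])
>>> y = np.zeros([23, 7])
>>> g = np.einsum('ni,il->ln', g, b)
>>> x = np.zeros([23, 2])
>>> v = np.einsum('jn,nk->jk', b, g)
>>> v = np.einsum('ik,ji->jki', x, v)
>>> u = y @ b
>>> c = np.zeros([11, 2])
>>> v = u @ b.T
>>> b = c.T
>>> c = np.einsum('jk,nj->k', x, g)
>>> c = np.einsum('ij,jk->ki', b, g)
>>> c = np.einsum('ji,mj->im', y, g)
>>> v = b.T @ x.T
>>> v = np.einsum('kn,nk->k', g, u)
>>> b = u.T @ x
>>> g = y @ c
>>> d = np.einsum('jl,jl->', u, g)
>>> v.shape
(11,)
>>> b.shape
(11, 2)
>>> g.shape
(23, 11)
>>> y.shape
(23, 7)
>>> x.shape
(23, 2)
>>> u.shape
(23, 11)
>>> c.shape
(7, 11)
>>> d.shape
()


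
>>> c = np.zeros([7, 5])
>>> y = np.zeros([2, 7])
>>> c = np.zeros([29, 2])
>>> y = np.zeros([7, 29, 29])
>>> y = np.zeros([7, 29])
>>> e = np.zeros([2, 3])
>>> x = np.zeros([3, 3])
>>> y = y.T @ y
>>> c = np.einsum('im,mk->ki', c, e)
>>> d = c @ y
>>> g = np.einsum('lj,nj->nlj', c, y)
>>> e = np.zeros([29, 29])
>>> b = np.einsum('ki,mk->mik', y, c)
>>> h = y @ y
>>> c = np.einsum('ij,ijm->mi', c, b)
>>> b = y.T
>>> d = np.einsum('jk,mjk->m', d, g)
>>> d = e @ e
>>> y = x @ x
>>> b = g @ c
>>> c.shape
(29, 3)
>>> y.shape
(3, 3)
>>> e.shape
(29, 29)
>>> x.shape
(3, 3)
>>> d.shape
(29, 29)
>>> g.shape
(29, 3, 29)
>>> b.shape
(29, 3, 3)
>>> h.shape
(29, 29)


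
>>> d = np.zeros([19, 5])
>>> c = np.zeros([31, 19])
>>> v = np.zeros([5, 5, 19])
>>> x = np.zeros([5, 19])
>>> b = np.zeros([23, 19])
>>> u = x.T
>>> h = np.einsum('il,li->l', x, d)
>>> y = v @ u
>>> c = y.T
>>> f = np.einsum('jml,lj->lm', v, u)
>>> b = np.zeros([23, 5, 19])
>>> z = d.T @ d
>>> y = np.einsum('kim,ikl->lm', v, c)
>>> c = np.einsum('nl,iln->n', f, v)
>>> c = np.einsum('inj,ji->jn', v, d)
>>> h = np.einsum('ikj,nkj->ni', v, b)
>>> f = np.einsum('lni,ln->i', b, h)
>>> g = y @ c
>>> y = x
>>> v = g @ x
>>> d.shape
(19, 5)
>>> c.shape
(19, 5)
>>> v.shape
(5, 19)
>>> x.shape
(5, 19)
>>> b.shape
(23, 5, 19)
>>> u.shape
(19, 5)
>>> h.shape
(23, 5)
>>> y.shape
(5, 19)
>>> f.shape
(19,)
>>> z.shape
(5, 5)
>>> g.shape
(5, 5)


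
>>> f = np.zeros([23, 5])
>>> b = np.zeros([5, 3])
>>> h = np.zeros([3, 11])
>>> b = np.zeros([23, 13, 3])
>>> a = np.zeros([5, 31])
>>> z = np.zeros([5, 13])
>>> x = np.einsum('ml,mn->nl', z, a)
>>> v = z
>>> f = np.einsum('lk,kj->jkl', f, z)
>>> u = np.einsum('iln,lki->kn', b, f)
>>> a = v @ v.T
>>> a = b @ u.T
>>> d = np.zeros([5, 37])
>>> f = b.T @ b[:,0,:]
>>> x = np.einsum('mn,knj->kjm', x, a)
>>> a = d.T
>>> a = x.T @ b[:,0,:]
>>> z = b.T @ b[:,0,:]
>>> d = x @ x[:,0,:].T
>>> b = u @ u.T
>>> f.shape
(3, 13, 3)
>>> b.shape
(5, 5)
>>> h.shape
(3, 11)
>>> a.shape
(31, 5, 3)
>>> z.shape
(3, 13, 3)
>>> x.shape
(23, 5, 31)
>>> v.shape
(5, 13)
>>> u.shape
(5, 3)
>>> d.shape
(23, 5, 23)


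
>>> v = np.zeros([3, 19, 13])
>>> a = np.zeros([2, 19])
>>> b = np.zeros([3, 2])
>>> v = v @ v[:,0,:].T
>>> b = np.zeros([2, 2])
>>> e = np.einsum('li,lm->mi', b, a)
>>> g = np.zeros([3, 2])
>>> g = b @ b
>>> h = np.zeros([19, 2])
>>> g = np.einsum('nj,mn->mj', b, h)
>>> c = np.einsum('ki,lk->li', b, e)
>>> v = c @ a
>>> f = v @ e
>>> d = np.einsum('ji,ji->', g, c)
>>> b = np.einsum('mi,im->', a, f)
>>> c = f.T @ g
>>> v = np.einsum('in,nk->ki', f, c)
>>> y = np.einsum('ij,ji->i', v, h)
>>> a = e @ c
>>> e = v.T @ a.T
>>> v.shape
(2, 19)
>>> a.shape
(19, 2)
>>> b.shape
()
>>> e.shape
(19, 19)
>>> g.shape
(19, 2)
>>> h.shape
(19, 2)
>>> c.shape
(2, 2)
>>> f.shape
(19, 2)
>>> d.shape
()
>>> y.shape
(2,)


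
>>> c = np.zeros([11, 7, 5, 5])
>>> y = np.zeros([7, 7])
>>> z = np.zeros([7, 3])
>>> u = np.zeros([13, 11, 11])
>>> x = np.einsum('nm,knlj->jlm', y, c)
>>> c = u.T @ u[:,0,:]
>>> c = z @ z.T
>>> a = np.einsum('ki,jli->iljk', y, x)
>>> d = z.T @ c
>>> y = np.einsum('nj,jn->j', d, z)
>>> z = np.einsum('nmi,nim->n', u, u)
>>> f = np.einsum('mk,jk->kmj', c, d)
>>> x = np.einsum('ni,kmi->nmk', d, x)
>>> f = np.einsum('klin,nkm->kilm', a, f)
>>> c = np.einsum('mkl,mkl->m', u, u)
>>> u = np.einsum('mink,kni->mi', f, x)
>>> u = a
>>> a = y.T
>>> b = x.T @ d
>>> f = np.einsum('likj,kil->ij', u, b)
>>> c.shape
(13,)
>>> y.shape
(7,)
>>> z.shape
(13,)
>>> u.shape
(7, 5, 5, 7)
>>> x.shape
(3, 5, 5)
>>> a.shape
(7,)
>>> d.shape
(3, 7)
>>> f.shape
(5, 7)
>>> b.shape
(5, 5, 7)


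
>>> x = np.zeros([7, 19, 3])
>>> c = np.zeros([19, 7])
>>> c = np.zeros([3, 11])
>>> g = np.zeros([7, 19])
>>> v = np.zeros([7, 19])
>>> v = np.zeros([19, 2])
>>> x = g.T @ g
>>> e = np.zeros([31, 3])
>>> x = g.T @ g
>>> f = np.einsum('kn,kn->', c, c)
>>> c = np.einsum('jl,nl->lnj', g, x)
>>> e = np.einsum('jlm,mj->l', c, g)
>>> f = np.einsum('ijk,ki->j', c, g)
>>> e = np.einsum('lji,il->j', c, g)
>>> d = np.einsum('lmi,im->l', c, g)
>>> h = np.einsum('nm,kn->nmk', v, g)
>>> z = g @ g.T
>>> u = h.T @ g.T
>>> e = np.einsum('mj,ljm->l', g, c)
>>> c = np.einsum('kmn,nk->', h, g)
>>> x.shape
(19, 19)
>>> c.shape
()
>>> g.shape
(7, 19)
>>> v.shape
(19, 2)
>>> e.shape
(19,)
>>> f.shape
(19,)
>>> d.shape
(19,)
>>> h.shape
(19, 2, 7)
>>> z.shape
(7, 7)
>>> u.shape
(7, 2, 7)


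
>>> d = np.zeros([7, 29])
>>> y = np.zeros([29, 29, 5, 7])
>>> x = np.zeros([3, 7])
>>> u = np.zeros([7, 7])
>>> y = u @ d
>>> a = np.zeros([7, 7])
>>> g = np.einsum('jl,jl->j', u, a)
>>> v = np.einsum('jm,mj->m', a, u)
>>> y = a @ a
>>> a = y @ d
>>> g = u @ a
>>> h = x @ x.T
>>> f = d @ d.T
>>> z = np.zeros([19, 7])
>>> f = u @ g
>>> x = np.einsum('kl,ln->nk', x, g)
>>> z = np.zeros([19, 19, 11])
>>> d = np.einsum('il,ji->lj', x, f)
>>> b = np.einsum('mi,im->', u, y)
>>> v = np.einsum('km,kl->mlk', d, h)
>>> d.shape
(3, 7)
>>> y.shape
(7, 7)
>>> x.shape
(29, 3)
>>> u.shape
(7, 7)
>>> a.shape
(7, 29)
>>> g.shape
(7, 29)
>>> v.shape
(7, 3, 3)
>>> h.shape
(3, 3)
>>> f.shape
(7, 29)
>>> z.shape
(19, 19, 11)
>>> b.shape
()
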